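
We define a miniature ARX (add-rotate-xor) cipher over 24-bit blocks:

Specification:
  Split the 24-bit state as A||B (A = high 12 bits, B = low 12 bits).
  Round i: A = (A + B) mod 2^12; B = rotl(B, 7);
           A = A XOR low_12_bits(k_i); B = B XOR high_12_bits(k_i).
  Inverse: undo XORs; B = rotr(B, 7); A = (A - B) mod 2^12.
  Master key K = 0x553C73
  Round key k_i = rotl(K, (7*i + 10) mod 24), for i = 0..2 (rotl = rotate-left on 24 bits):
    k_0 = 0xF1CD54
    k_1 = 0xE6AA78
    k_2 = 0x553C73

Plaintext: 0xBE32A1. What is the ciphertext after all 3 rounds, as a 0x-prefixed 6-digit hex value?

0xFC4E07

s_0 = plaintext = 0xBE32A1
s_1 = Round(s_0, k_0) = 0x3D0F89
s_2 = Round(s_1, k_1) = 0x921A96
s_3 = Round(s_2, k_2) = 0xFC4E07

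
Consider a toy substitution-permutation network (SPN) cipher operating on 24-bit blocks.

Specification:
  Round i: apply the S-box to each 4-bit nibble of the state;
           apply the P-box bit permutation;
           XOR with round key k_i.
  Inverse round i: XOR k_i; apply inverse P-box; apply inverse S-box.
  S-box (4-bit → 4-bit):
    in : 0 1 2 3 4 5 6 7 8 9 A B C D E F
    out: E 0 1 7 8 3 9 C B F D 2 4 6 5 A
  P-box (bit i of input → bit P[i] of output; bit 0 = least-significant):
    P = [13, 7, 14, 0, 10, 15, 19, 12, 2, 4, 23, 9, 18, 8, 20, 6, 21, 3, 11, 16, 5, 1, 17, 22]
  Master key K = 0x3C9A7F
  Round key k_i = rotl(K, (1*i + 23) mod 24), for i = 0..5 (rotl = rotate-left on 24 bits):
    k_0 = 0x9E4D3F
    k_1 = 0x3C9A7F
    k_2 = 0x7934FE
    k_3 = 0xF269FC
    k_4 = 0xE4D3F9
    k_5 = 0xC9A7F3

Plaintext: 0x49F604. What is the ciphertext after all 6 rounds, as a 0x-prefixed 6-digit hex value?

0xA38FCB

s_0 = plaintext = 0x49F604
s_1 = Round(s_0, k_0) = 0xF7D672
s_2 = Round(s_1, k_1) = 0x65A179
s_3 = Round(s_2, k_2) = 0x054417
s_4 = Round(s_3, k_3) = 0x902BB7
s_5 = Round(s_4, k_4) = 0xA31BC2
s_6 = Round(s_5, k_5) = 0xA38FCB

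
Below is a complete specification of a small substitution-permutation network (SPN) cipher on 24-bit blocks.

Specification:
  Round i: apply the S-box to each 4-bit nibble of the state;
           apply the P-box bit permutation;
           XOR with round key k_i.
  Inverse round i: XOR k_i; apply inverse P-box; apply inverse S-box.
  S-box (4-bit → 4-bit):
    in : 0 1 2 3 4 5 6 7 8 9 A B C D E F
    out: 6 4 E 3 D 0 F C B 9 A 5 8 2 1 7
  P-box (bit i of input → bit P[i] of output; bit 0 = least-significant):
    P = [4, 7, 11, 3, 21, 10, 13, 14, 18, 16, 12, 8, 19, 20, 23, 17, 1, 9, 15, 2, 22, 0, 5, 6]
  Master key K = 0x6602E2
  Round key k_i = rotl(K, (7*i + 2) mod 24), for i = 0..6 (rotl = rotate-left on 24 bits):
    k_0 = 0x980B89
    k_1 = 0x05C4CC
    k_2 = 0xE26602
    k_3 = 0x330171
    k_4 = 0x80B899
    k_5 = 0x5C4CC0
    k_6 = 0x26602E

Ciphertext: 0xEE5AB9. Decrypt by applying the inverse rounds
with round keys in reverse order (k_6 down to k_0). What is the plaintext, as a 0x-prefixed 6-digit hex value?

s_0 = ciphertext = 0xEE5AB9
s_1 = InvRound(s_0, k_6) = 0x38B11F
s_2 = InvRound(s_1, k_5) = 0x845466
s_3 = InvRound(s_2, k_4) = 0x245E26
s_4 = InvRound(s_3, k_3) = 0xA8A6AB
s_5 = InvRound(s_4, k_2) = 0xF195CA
s_6 = InvRound(s_5, k_1) = 0xE90495
s_7 = InvRound(s_6, k_0) = 0xEADA34

0xEADA34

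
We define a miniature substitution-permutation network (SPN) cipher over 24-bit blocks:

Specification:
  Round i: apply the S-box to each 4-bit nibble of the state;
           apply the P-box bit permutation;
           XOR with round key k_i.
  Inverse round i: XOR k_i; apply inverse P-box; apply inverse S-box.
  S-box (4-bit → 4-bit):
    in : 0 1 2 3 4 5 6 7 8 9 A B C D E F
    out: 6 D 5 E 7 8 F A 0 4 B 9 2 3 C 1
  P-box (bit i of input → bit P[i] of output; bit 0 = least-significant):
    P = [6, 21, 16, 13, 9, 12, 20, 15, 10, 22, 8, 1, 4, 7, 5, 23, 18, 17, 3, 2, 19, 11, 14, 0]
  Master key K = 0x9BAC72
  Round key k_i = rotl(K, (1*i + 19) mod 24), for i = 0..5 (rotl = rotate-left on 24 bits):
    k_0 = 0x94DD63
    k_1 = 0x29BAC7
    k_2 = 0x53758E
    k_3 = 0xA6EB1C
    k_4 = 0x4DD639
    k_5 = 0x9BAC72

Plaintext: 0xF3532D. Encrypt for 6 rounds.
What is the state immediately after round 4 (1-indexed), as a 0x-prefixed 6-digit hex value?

s_0 = plaintext = 0xF3532D
s_1 = Round(s_0, k_0) = 0x6EDE2D
s_2 = Round(s_1, k_1) = 0x11F118
s_3 = Round(s_2, k_2) = 0x4FB291
s_4 = Round(s_3, k_3) = 0x3B864C
s_5 = Round(s_4, k_4) = 0x39893E
s_6 = Round(s_5, k_5) = 0x8A557B

0x3B864C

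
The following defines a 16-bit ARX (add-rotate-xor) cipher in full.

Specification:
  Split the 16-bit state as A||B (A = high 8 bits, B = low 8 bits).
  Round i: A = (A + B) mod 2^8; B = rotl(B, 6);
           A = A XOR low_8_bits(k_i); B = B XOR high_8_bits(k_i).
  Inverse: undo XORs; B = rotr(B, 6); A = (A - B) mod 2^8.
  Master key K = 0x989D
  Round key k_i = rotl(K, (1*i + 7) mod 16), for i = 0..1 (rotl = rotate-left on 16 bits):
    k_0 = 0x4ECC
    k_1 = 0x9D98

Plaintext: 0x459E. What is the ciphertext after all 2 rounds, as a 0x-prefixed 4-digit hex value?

s_0 = plaintext = 0x459E
s_1 = Round(s_0, k_0) = 0x2FE9
s_2 = Round(s_1, k_1) = 0x80E7

0x80E7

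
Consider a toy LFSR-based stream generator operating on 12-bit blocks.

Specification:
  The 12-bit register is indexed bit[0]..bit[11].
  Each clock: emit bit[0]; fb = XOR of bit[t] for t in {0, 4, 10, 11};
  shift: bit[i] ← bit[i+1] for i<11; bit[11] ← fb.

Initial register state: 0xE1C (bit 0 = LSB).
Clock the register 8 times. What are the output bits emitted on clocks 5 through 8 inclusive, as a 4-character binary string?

1000

reg_0 = 0xE1C
clock 1: out=0, reg = 0xF0E
clock 2: out=0, reg = 0x787
clock 3: out=1, reg = 0x3C3
clock 4: out=1, reg = 0x9E1
clock 5: out=1, reg = 0x4F0
clock 6: out=0, reg = 0x278
clock 7: out=0, reg = 0x93C
clock 8: out=0, reg = 0x49E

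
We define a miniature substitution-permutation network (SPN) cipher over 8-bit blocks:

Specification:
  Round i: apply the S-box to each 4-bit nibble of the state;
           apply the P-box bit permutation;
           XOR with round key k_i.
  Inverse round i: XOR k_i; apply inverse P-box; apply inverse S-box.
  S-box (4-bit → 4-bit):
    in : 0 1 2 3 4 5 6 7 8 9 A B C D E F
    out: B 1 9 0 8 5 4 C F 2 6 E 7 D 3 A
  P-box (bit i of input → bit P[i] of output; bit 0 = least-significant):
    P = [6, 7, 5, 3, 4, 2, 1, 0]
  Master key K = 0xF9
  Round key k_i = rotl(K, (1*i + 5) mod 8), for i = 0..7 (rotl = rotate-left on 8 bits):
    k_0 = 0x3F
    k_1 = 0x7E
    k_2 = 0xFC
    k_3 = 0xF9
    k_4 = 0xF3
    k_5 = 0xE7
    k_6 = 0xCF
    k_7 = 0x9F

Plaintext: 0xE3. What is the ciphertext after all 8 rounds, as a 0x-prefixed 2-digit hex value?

s_0 = plaintext = 0xE3
s_1 = Round(s_0, k_0) = 0x2B
s_2 = Round(s_1, k_1) = 0xC7
s_3 = Round(s_2, k_2) = 0xC2
s_4 = Round(s_3, k_3) = 0xA7
s_5 = Round(s_4, k_4) = 0xDD
s_6 = Round(s_5, k_5) = 0x9C
s_7 = Round(s_6, k_6) = 0x2B
s_8 = Round(s_7, k_7) = 0x26

0x26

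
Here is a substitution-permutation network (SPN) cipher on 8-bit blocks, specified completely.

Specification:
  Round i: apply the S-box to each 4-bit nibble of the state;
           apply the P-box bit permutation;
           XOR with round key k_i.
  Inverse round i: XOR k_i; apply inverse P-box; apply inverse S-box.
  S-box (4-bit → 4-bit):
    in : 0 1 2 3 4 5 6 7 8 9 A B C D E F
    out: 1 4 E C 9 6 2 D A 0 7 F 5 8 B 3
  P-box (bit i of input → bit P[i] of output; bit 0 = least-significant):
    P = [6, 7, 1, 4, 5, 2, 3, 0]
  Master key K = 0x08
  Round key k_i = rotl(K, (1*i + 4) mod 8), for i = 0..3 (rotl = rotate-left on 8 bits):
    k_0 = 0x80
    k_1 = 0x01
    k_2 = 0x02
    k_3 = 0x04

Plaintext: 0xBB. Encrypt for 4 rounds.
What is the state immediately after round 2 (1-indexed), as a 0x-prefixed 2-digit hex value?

0xE8

s_0 = plaintext = 0xBB
s_1 = Round(s_0, k_0) = 0x7F
s_2 = Round(s_1, k_1) = 0xE8
s_3 = Round(s_2, k_2) = 0xB7
s_4 = Round(s_3, k_3) = 0x7B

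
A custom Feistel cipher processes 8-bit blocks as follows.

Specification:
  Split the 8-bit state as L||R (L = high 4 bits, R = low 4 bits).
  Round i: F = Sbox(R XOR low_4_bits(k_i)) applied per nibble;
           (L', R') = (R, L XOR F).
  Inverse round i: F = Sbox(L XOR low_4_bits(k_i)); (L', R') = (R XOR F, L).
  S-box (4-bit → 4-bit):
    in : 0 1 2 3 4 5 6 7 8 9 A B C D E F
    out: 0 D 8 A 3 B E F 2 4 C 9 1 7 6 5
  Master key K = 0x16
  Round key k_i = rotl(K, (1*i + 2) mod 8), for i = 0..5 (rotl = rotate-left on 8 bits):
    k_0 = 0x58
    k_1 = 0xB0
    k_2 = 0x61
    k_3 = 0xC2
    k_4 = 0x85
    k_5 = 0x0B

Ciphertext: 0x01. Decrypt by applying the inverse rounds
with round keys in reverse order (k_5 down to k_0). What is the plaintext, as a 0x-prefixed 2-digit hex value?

s_0 = ciphertext = 0x01
s_1 = InvRound(s_0, k_5) = 0x80
s_2 = InvRound(s_1, k_4) = 0x78
s_3 = InvRound(s_2, k_3) = 0x37
s_4 = InvRound(s_3, k_2) = 0xF3
s_5 = InvRound(s_4, k_1) = 0x6F
s_6 = InvRound(s_5, k_0) = 0x96

0x96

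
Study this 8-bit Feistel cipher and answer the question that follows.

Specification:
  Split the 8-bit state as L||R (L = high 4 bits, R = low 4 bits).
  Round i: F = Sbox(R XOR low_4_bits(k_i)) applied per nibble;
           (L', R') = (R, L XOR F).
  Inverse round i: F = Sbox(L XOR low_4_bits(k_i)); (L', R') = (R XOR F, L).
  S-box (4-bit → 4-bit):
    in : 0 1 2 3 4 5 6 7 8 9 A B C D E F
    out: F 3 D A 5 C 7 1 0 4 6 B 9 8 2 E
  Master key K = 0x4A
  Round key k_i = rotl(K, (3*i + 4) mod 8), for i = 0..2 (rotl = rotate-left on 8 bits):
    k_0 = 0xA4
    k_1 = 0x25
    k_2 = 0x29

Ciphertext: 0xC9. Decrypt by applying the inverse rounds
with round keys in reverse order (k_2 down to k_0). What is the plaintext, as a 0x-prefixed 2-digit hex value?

0x43

s_0 = ciphertext = 0xC9
s_1 = InvRound(s_0, k_2) = 0x5C
s_2 = InvRound(s_1, k_1) = 0x35
s_3 = InvRound(s_2, k_0) = 0x43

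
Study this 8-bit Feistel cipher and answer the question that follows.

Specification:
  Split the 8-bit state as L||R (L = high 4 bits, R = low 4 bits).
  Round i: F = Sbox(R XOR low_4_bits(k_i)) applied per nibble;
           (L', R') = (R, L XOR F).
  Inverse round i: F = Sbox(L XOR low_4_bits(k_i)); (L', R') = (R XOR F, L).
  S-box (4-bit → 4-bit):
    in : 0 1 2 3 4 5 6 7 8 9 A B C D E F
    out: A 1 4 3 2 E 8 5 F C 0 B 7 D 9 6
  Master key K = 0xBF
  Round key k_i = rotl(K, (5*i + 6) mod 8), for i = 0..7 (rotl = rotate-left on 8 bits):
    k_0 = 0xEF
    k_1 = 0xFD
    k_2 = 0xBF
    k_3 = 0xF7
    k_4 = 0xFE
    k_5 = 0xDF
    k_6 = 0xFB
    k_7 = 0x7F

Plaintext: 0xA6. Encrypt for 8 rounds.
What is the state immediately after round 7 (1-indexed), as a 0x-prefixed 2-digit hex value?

s_0 = plaintext = 0xA6
s_1 = Round(s_0, k_0) = 0x66
s_2 = Round(s_1, k_1) = 0x6D
s_3 = Round(s_2, k_2) = 0xD2
s_4 = Round(s_3, k_3) = 0x23
s_5 = Round(s_4, k_4) = 0x3F
s_6 = Round(s_5, k_5) = 0xF9
s_7 = Round(s_6, k_6) = 0x9B
s_8 = Round(s_7, k_7) = 0xBB

0x9B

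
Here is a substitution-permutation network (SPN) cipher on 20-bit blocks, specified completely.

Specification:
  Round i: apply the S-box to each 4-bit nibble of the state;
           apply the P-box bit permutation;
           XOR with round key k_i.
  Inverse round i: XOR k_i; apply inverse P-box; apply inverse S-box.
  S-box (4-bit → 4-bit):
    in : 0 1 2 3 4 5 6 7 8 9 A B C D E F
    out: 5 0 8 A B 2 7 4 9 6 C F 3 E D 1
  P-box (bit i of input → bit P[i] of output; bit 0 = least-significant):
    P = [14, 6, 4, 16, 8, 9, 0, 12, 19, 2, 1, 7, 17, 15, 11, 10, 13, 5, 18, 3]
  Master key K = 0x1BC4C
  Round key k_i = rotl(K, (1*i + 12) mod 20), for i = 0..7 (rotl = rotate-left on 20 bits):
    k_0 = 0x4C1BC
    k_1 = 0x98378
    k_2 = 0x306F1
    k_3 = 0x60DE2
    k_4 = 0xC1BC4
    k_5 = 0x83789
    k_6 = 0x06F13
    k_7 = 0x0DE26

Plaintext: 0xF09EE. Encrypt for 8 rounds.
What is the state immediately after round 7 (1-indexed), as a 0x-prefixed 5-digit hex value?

s_0 = plaintext = 0xF09EE
s_1 = Round(s_0, k_0) = 0x7B8AB
s_2 = Round(s_1, k_1) = 0x65FA9
s_3 = Round(s_2, k_2) = 0xFB680
s_4 = Round(s_3, k_3) = 0xCF0F4
s_5 = Round(s_4, k_4) = 0x77AA6
s_6 = Round(s_5, k_5) = 0xC6F5A
s_7 = Round(s_6, k_6) = 0xBC523
s_8 = Round(s_7, k_7) = 0x76E4A

0xBC523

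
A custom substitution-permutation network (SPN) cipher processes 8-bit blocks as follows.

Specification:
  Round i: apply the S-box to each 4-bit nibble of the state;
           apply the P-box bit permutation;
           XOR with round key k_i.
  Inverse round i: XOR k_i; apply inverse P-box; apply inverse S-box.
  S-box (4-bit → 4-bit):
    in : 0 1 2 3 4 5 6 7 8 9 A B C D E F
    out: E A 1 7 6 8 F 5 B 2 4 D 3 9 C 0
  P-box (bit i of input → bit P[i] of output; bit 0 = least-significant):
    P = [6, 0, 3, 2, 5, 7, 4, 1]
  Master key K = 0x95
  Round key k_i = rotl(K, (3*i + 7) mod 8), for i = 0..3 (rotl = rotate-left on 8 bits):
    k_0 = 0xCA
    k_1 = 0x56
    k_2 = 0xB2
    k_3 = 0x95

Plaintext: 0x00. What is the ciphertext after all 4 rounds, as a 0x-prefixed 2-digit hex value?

0xE3

s_0 = plaintext = 0x00
s_1 = Round(s_0, k_0) = 0x55
s_2 = Round(s_1, k_1) = 0x50
s_3 = Round(s_2, k_2) = 0xBD
s_4 = Round(s_3, k_3) = 0xE3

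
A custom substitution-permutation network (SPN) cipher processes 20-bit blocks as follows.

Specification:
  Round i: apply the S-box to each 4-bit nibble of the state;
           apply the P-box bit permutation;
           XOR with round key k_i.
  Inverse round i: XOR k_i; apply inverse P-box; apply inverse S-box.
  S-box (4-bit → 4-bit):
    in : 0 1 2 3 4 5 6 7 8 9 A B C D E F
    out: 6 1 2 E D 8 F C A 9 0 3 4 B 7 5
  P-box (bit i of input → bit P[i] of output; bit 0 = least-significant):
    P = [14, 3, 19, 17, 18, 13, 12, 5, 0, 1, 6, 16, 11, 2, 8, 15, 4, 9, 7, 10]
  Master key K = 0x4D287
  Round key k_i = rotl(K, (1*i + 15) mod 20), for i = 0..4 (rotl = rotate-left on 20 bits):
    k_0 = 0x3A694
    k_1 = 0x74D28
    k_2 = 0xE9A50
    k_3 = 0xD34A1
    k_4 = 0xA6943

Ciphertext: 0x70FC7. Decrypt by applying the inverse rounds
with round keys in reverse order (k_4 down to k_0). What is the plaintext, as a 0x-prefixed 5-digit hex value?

0xCA38C

s_0 = ciphertext = 0x70FC7
s_1 = InvRound(s_0, k_4) = 0x325BF
s_2 = InvRound(s_1, k_3) = 0x102F3
s_3 = InvRound(s_2, k_2) = 0xC9D47
s_4 = InvRound(s_3, k_1) = 0xA8676
s_5 = InvRound(s_4, k_0) = 0xCA38C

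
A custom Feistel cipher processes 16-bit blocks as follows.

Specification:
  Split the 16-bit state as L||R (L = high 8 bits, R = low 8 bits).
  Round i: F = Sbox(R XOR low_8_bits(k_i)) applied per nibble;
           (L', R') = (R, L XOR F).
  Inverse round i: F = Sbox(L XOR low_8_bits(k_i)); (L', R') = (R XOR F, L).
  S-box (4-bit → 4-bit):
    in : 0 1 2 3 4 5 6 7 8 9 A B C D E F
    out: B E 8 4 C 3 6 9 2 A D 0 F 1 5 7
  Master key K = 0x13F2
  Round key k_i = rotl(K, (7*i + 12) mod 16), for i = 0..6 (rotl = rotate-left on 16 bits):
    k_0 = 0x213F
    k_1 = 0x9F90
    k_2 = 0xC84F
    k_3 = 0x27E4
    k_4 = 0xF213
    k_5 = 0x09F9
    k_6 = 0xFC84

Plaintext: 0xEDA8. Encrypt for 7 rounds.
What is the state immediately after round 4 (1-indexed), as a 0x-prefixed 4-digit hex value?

s_0 = plaintext = 0xEDA8
s_1 = Round(s_0, k_0) = 0xA844
s_2 = Round(s_1, k_1) = 0x44B4
s_3 = Round(s_2, k_2) = 0xB434
s_4 = Round(s_3, k_3) = 0x34AF
s_5 = Round(s_4, k_4) = 0xAF3B
s_6 = Round(s_5, k_5) = 0x3B57
s_7 = Round(s_6, k_6) = 0x572F

0x34AF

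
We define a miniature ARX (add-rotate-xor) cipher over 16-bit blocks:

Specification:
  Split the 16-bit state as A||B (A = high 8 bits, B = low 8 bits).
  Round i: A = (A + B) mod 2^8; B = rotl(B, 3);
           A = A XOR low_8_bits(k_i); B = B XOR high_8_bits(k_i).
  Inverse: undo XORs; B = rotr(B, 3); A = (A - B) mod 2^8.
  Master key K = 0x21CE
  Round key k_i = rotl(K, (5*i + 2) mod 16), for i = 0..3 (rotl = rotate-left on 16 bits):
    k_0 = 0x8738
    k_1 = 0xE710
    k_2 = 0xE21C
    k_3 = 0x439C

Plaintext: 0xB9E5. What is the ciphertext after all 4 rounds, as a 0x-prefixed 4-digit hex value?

s_0 = plaintext = 0xB9E5
s_1 = Round(s_0, k_0) = 0xA6A8
s_2 = Round(s_1, k_1) = 0x5EA2
s_3 = Round(s_2, k_2) = 0x1CF7
s_4 = Round(s_3, k_3) = 0x8FFC

0x8FFC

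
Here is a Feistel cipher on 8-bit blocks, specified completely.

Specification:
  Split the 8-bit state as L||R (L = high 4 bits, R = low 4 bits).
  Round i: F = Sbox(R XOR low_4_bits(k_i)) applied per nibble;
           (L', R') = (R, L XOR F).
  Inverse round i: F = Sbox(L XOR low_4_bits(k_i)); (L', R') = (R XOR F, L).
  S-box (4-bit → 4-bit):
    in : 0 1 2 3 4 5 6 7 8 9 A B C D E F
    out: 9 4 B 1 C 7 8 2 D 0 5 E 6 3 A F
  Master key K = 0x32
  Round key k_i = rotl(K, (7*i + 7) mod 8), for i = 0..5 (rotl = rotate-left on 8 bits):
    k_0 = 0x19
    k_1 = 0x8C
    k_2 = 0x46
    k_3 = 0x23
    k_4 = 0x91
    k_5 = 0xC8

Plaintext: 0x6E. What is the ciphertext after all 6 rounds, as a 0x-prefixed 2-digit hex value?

s_0 = plaintext = 0x6E
s_1 = Round(s_0, k_0) = 0xE4
s_2 = Round(s_1, k_1) = 0x43
s_3 = Round(s_2, k_2) = 0x33
s_4 = Round(s_3, k_3) = 0x3A
s_5 = Round(s_4, k_4) = 0xAD
s_6 = Round(s_5, k_5) = 0xDD

0xDD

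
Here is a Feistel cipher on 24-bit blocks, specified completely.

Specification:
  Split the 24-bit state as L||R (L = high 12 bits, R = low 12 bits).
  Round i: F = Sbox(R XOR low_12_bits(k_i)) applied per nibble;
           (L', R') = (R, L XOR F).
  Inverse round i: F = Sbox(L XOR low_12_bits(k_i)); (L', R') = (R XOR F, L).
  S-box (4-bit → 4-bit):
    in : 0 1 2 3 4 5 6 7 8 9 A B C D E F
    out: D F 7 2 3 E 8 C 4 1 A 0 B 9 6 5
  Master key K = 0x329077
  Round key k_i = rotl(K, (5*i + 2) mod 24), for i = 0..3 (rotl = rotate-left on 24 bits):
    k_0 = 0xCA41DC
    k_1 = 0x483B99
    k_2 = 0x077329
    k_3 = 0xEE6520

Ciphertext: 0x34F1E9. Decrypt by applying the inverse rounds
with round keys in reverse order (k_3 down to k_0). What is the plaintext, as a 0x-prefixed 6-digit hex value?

0xCE2E08

s_0 = ciphertext = 0x34F1E9
s_1 = InvRound(s_0, k_3) = 0x96C34F
s_2 = InvRound(s_1, k_2) = 0x97196C
s_3 = InvRound(s_2, k_1) = 0xE08971
s_4 = InvRound(s_3, k_0) = 0xCE2E08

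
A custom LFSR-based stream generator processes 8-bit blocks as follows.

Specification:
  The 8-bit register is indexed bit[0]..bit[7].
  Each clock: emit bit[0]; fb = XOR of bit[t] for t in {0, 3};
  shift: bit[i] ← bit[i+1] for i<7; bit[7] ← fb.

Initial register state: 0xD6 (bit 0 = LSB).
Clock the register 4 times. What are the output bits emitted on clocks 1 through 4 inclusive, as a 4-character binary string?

0110

reg_0 = 0xD6
clock 1: out=0, reg = 0x6B
clock 2: out=1, reg = 0x35
clock 3: out=1, reg = 0x9A
clock 4: out=0, reg = 0xCD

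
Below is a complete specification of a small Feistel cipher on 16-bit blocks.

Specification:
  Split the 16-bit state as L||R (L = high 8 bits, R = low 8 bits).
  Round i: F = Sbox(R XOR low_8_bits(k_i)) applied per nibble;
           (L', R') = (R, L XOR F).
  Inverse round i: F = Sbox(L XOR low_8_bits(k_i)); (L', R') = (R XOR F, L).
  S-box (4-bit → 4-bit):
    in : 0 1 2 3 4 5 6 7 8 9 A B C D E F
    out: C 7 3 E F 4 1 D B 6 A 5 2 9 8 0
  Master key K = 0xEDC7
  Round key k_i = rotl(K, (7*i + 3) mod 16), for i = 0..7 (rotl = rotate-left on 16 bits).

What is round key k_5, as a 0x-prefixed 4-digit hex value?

0x71FB

K = 0xEDC7
k_0 = rotl(K, (7*0+3) mod 16) = rotl(K, 3) = 0x6E3F
k_1 = rotl(K, (7*1+3) mod 16) = rotl(K, 10) = 0x1FB7
k_2 = rotl(K, (7*2+3) mod 16) = rotl(K, 1) = 0xDB8F
k_3 = rotl(K, (7*3+3) mod 16) = rotl(K, 8) = 0xC7ED
k_4 = rotl(K, (7*4+3) mod 16) = rotl(K, 15) = 0xF6E3
k_5 = rotl(K, (7*5+3) mod 16) = rotl(K, 6) = 0x71FB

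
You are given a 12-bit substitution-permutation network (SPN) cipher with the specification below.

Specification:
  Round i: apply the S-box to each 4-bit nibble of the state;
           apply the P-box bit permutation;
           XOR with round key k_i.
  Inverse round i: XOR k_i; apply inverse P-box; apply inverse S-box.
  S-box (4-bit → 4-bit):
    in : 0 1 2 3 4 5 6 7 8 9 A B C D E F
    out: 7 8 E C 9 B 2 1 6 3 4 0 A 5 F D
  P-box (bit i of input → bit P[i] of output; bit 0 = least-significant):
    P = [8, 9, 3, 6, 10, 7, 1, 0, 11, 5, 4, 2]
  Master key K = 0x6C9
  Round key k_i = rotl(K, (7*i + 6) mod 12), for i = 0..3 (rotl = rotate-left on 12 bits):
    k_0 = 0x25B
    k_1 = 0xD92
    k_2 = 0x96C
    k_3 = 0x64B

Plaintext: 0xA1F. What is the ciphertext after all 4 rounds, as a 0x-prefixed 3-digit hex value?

s_0 = plaintext = 0xA1F
s_1 = Round(s_0, k_0) = 0x302
s_2 = Round(s_1, k_1) = 0xB4C
s_3 = Round(s_2, k_2) = 0xF2D
s_4 = Round(s_3, k_3) = 0xFD4

0xFD4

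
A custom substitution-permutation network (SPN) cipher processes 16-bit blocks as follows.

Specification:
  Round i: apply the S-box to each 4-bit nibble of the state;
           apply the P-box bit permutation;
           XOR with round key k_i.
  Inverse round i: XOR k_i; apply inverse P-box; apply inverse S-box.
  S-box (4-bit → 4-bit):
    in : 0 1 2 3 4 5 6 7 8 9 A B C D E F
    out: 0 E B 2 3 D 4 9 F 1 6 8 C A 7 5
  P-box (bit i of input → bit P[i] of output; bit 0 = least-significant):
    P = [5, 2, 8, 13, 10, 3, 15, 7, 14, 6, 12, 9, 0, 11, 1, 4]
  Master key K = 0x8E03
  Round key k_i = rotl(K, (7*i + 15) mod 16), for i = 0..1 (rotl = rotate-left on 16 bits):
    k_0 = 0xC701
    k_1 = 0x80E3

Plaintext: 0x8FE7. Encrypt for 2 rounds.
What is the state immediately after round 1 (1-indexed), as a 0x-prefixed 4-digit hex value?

0x3B3A

s_0 = plaintext = 0x8FE7
s_1 = Round(s_0, k_0) = 0x3B3A
s_2 = Round(s_1, k_1) = 0x8BEF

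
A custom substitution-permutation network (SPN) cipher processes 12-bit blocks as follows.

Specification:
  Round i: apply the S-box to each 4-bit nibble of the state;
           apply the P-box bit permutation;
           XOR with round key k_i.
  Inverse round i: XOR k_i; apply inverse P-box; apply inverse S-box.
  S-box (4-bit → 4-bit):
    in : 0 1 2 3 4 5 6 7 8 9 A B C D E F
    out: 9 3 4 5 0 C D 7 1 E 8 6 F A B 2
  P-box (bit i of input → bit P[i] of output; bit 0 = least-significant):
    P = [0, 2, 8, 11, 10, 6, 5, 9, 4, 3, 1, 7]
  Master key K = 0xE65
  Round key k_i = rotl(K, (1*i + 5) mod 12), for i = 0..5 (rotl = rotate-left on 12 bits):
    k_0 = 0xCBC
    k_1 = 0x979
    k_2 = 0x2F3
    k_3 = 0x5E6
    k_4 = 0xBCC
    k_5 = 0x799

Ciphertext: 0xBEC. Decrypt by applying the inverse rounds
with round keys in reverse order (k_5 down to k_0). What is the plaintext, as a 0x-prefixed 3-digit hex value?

s_0 = ciphertext = 0xBEC
s_1 = InvRound(s_0, k_5) = 0x87E
s_2 = InvRound(s_1, k_4) = 0x652
s_3 = InvRound(s_2, k_3) = 0x05B
s_4 = InvRound(s_3, k_2) = 0xD54
s_5 = InvRound(s_4, k_1) = 0xF31
s_6 = InvRound(s_5, k_0) = 0xDA7

0xDA7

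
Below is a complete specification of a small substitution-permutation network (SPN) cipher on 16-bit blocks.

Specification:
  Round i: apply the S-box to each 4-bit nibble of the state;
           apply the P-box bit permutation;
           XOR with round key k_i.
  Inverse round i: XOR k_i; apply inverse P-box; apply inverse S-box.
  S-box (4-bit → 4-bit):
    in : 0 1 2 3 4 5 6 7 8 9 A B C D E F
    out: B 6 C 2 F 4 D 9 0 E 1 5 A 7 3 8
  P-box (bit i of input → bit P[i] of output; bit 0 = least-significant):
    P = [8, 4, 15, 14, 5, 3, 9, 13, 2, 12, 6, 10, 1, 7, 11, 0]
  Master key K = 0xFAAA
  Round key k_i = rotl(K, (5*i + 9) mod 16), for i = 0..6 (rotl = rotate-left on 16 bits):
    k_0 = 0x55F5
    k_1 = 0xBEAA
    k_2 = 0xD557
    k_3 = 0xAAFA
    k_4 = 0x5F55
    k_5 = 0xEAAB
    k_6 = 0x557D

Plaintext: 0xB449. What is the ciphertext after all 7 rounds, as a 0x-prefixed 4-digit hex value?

0x5B80

s_0 = plaintext = 0xB449
s_1 = Round(s_0, k_0) = 0xAB8B
s_2 = Round(s_1, k_1) = 0x3FEC
s_3 = Round(s_2, k_2) = 0x91EF
s_4 = Round(s_3, k_3) = 0xF213
s_5 = Round(s_4, k_4) = 0x590C
s_6 = Round(s_5, k_5) = 0x96D3
s_7 = Round(s_6, k_6) = 0x5B80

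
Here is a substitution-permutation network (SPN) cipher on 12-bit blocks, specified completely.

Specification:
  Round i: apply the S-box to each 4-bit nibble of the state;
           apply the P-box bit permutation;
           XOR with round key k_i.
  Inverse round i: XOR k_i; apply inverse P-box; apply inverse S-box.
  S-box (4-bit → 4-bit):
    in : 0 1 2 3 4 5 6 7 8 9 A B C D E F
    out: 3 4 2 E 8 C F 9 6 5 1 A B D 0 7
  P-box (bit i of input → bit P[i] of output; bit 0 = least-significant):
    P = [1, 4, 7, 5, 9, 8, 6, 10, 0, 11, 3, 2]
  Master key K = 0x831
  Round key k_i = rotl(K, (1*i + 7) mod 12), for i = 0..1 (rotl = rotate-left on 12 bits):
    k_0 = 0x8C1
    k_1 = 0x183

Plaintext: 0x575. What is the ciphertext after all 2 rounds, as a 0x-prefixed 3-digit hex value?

s_0 = plaintext = 0x575
s_1 = Round(s_0, k_0) = 0xE6D
s_2 = Round(s_1, k_1) = 0x661

0x661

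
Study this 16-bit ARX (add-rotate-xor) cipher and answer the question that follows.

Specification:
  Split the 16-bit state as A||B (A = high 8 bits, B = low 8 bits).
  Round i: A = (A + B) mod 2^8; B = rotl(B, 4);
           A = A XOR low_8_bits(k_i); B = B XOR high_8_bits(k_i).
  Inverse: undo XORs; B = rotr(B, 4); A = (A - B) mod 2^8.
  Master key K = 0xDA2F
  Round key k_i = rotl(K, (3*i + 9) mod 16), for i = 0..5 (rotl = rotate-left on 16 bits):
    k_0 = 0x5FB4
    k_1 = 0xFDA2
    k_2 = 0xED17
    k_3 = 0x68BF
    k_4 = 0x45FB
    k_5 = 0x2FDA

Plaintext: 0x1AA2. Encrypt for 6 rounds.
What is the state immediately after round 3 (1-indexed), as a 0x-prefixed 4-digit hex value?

s_0 = plaintext = 0x1AA2
s_1 = Round(s_0, k_0) = 0x0875
s_2 = Round(s_1, k_1) = 0xDFAA
s_3 = Round(s_2, k_2) = 0x9E47
s_4 = Round(s_3, k_3) = 0x5A1C
s_5 = Round(s_4, k_4) = 0x8D84
s_6 = Round(s_5, k_5) = 0xCB67

0x9E47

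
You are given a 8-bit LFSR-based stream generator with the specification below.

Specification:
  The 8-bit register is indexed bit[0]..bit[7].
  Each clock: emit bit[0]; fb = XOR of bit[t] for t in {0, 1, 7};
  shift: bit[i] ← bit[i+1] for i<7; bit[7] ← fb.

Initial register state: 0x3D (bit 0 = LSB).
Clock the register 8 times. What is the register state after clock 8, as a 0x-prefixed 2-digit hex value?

reg_0 = 0x3D
clock 1: out=1, reg = 0x9E
clock 2: out=0, reg = 0x4F
clock 3: out=1, reg = 0x27
clock 4: out=1, reg = 0x13
clock 5: out=1, reg = 0x09
clock 6: out=1, reg = 0x84
clock 7: out=0, reg = 0xC2
clock 8: out=0, reg = 0x61

0x61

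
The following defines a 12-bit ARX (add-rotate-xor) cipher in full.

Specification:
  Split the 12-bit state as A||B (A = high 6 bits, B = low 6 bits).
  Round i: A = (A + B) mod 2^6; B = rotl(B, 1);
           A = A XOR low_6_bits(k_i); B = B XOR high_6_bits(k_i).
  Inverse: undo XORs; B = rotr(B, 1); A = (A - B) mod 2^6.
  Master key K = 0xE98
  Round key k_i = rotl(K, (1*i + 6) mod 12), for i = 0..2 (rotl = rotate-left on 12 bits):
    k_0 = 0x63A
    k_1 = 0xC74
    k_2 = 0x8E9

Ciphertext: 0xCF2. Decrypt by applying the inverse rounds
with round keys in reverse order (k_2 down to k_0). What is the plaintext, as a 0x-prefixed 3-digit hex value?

s_0 = ciphertext = 0xCF2
s_1 = InvRound(s_0, k_2) = 0xCA8
s_2 = InvRound(s_1, k_1) = 0x6AC
s_3 = InvRound(s_2, k_0) = 0x19A

0x19A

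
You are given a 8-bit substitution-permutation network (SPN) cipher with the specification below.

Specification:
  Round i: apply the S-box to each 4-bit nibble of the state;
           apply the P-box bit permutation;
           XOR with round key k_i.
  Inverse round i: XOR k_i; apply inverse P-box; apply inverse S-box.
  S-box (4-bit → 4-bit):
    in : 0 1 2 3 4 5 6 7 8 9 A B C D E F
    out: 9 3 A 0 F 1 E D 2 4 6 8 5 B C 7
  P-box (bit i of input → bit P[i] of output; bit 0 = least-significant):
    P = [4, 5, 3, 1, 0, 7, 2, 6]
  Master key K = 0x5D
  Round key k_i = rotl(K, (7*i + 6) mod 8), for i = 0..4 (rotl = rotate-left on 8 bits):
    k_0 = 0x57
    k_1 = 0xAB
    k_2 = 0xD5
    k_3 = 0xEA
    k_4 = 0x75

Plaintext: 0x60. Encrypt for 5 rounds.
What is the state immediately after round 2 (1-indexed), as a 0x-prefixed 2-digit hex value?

0x1B

s_0 = plaintext = 0x60
s_1 = Round(s_0, k_0) = 0x81
s_2 = Round(s_1, k_1) = 0x1B
s_3 = Round(s_2, k_2) = 0x56
s_4 = Round(s_3, k_3) = 0xC1
s_5 = Round(s_4, k_4) = 0x40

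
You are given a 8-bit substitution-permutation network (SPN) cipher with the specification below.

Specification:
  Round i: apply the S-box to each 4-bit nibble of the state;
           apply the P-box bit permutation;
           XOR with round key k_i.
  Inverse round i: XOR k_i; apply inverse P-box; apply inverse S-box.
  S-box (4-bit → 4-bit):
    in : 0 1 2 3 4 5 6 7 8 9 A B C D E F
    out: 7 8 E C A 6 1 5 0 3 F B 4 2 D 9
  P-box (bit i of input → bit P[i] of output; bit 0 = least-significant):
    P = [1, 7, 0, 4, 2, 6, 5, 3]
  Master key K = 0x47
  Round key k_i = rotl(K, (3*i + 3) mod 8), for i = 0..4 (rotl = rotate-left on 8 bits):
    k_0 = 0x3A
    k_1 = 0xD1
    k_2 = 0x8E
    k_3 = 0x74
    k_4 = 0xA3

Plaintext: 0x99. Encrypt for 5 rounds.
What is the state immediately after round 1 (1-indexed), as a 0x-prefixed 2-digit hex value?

0xFC

s_0 = plaintext = 0x99
s_1 = Round(s_0, k_0) = 0xFC
s_2 = Round(s_1, k_1) = 0xDC
s_3 = Round(s_2, k_2) = 0xCF
s_4 = Round(s_3, k_3) = 0x46
s_5 = Round(s_4, k_4) = 0xE9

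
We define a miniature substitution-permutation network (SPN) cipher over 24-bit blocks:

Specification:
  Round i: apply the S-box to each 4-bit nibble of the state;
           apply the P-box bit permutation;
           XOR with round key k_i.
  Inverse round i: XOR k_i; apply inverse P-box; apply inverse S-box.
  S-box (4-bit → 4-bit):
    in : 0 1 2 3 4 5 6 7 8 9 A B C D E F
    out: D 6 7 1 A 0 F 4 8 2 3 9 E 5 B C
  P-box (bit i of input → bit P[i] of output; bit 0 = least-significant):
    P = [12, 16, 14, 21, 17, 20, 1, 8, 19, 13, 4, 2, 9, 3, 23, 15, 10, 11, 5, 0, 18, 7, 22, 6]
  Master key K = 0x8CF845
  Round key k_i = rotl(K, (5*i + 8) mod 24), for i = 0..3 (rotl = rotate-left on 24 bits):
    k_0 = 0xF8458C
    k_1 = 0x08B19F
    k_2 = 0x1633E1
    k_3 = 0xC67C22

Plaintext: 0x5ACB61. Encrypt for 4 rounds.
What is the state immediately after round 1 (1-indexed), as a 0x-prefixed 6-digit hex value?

0x638882

s_0 = plaintext = 0x5ACB61
s_1 = Round(s_0, k_0) = 0x638882
s_2 = Round(s_1, k_1) = 0x4D645B
s_3 = Round(s_2, k_2) = 0xB6850D
s_4 = Round(s_3, k_3) = 0xC0A141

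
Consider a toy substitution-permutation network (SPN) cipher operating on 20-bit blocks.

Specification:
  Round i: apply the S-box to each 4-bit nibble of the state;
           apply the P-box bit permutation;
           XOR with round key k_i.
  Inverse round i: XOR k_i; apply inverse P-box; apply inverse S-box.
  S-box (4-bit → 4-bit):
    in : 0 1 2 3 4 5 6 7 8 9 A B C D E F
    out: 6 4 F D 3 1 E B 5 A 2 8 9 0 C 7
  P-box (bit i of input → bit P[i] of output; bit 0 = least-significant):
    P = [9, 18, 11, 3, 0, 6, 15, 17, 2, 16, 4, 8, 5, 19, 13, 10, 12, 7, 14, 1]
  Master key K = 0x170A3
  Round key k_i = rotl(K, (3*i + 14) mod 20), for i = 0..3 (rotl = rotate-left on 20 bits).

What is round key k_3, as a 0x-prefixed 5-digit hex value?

0xB8518

K = 0x170A3
k_0 = rotl(K, (3*0+14) mod 20) = rotl(K, 14) = 0x8C5C2
k_1 = rotl(K, (3*1+14) mod 20) = rotl(K, 17) = 0x62E14
k_2 = rotl(K, (3*2+14) mod 20) = rotl(K, 0) = 0x170A3
k_3 = rotl(K, (3*3+14) mod 20) = rotl(K, 3) = 0xB8518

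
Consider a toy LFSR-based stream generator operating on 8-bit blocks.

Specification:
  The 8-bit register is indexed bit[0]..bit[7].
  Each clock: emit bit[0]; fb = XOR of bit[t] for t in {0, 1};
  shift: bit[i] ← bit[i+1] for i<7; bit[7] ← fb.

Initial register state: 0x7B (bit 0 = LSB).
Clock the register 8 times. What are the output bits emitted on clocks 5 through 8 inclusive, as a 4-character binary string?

1110

reg_0 = 0x7B
clock 1: out=1, reg = 0x3D
clock 2: out=1, reg = 0x9E
clock 3: out=0, reg = 0xCF
clock 4: out=1, reg = 0x67
clock 5: out=1, reg = 0x33
clock 6: out=1, reg = 0x19
clock 7: out=1, reg = 0x8C
clock 8: out=0, reg = 0x46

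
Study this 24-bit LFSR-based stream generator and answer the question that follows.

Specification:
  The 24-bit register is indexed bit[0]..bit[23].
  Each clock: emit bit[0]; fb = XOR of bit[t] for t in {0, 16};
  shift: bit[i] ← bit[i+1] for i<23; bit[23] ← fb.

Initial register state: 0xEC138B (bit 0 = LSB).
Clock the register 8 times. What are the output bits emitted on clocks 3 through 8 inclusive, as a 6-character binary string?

010001

reg_0 = 0xEC138B
clock 1: out=1, reg = 0xF609C5
clock 2: out=1, reg = 0xFB04E2
clock 3: out=0, reg = 0xFD8271
clock 4: out=1, reg = 0x7EC138
clock 5: out=0, reg = 0x3F609C
clock 6: out=0, reg = 0x9FB04E
clock 7: out=0, reg = 0xCFD827
clock 8: out=1, reg = 0x67EC13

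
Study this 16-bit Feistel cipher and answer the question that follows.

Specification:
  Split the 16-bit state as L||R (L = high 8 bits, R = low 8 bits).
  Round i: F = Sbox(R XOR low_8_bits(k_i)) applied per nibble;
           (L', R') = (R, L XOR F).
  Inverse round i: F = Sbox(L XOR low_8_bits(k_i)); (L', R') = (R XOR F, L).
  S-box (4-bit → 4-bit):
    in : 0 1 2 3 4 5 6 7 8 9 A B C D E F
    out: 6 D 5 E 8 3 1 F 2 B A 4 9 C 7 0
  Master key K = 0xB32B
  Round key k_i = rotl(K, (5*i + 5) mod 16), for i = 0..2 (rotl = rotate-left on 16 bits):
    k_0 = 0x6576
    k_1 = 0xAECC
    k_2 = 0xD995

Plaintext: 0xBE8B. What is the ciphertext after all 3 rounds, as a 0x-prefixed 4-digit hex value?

s_0 = plaintext = 0xBE8B
s_1 = Round(s_0, k_0) = 0x8BB2
s_2 = Round(s_1, k_1) = 0xB27C
s_3 = Round(s_2, k_2) = 0x7CC9

0x7CC9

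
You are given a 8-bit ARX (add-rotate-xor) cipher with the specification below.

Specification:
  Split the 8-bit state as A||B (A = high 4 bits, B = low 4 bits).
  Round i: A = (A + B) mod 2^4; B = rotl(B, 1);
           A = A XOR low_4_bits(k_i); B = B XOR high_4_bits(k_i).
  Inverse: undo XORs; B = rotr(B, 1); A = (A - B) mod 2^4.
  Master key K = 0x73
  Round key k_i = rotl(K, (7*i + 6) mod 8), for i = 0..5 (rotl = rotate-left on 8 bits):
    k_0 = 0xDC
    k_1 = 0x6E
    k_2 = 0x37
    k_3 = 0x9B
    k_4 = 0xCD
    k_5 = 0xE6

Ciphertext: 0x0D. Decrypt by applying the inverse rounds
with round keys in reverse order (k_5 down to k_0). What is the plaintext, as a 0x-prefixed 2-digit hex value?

0x92

s_0 = ciphertext = 0x0D
s_1 = InvRound(s_0, k_5) = 0xD9
s_2 = InvRound(s_1, k_4) = 0x6A
s_3 = InvRound(s_2, k_3) = 0x49
s_4 = InvRound(s_3, k_2) = 0xE5
s_5 = InvRound(s_4, k_1) = 0x79
s_6 = InvRound(s_5, k_0) = 0x92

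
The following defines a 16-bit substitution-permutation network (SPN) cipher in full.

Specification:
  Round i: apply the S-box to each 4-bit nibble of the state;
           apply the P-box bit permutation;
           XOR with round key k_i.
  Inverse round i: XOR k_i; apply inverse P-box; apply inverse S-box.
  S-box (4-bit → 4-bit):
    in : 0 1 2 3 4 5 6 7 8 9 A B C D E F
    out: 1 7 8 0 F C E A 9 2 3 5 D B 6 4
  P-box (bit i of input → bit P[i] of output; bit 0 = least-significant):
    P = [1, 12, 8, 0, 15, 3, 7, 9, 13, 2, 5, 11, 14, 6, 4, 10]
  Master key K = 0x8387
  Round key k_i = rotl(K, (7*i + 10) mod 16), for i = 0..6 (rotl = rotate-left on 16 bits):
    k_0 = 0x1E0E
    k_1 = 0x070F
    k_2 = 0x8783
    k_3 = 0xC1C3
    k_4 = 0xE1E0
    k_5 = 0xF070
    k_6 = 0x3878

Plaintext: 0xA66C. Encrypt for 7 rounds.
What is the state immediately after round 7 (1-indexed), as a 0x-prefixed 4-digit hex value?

s_0 = plaintext = 0xA66C
s_1 = Round(s_0, k_0) = 0x55E1
s_2 = Round(s_1, k_1) = 0x1AB5
s_3 = Round(s_2, k_2) = 0x6656
s_4 = Round(s_3, k_3) = 0xDE36
s_5 = Round(s_4, k_4) = 0xB485
s_6 = Round(s_5, k_5) = 0x1B45
s_7 = Round(s_6, k_6) = 0xDB81

0xDB81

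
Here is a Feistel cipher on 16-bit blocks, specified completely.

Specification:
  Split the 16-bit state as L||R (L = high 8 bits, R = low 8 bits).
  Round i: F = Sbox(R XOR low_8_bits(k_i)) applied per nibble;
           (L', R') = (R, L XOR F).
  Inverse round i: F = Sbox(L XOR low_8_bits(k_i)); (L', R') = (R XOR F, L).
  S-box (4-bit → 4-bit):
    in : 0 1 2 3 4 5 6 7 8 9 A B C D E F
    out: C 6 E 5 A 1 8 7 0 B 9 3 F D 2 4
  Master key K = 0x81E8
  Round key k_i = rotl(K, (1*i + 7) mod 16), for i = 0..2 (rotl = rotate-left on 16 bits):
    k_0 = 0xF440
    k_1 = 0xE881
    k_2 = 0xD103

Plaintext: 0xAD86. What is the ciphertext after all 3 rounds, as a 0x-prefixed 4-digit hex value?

0x5C41

s_0 = plaintext = 0xAD86
s_1 = Round(s_0, k_0) = 0x8655
s_2 = Round(s_1, k_1) = 0x555C
s_3 = Round(s_2, k_2) = 0x5C41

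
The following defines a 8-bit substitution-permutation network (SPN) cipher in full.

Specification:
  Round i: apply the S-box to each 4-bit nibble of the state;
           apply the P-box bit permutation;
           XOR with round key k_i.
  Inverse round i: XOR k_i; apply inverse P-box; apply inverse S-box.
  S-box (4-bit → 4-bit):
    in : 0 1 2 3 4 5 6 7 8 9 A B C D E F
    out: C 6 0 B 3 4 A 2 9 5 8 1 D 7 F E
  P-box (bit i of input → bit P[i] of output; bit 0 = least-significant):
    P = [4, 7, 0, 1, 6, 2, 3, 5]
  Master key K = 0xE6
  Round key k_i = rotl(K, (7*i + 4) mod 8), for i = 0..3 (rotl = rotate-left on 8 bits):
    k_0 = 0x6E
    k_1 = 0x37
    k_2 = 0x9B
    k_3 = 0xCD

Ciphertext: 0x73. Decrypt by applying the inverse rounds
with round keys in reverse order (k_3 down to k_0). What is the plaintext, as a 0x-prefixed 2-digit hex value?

0xBC

s_0 = ciphertext = 0x73
s_1 = InvRound(s_0, k_3) = 0xF3
s_2 = InvRound(s_1, k_2) = 0xC2
s_3 = InvRound(s_2, k_1) = 0x3D
s_4 = InvRound(s_3, k_0) = 0xBC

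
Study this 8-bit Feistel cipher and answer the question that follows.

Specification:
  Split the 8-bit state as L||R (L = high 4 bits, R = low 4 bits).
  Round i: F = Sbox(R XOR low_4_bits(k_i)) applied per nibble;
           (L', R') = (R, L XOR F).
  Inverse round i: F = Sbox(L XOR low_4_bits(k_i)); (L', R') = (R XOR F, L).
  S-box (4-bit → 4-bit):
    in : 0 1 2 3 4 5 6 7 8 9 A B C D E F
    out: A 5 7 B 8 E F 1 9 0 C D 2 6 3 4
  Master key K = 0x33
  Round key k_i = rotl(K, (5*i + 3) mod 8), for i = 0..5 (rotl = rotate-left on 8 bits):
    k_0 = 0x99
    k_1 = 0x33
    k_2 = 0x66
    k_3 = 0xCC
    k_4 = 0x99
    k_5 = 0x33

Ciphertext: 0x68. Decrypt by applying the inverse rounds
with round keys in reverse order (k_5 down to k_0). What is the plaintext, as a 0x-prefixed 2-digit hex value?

s_0 = ciphertext = 0x68
s_1 = InvRound(s_0, k_5) = 0x66
s_2 = InvRound(s_1, k_4) = 0x26
s_3 = InvRound(s_2, k_3) = 0x52
s_4 = InvRound(s_3, k_2) = 0x95
s_5 = InvRound(s_4, k_1) = 0x99
s_6 = InvRound(s_5, k_0) = 0x39

0x39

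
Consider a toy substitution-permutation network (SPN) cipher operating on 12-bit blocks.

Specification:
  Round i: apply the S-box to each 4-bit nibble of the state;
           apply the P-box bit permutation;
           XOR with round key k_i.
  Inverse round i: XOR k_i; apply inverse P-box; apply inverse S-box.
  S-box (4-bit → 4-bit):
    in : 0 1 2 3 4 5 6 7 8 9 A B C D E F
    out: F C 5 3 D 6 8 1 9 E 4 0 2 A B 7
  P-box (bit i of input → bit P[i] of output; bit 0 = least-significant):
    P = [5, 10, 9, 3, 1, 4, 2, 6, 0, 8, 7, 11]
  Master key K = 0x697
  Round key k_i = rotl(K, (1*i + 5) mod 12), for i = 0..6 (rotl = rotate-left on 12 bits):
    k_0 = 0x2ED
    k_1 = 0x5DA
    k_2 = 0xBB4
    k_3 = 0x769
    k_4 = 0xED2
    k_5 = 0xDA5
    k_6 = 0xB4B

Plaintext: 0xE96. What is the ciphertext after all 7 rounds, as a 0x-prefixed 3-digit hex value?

0x47A

s_0 = plaintext = 0xE96
s_1 = Round(s_0, k_0) = 0xBB0
s_2 = Round(s_1, k_1) = 0x3F2
s_3 = Round(s_2, k_2) = 0x883
s_4 = Round(s_3, k_3) = 0xB0A
s_5 = Round(s_4, k_4) = 0xC84
s_6 = Round(s_5, k_5) = 0xECF
s_7 = Round(s_6, k_6) = 0x47A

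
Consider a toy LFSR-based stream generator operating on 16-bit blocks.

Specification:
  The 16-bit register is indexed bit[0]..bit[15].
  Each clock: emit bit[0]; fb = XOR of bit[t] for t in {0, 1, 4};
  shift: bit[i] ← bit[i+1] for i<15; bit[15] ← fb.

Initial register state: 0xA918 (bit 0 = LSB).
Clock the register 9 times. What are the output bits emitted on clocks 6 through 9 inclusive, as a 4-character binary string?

reg_0 = 0xA918
clock 1: out=0, reg = 0xD48C
clock 2: out=0, reg = 0x6A46
clock 3: out=0, reg = 0xB523
clock 4: out=1, reg = 0x5A91
clock 5: out=1, reg = 0x2D48
clock 6: out=0, reg = 0x16A4
clock 7: out=0, reg = 0x0B52
clock 8: out=0, reg = 0x05A9
clock 9: out=1, reg = 0x82D4

0001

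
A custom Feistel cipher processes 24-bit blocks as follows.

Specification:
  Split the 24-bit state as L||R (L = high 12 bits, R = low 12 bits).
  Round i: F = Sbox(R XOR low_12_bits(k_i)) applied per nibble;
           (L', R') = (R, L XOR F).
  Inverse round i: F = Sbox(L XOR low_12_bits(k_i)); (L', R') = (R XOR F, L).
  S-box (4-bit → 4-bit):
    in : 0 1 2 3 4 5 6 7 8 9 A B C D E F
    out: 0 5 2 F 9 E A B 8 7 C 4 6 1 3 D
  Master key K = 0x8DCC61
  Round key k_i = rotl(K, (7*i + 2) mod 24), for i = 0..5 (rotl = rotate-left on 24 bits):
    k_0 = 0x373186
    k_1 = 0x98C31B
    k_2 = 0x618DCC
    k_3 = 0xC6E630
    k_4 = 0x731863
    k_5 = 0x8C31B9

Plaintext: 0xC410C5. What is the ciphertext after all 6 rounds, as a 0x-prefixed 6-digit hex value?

s_0 = plaintext = 0xC410C5
s_1 = Round(s_0, k_0) = 0x0C59DE
s_2 = Round(s_1, k_1) = 0x9DECAB
s_3 = Round(s_2, k_2) = 0xCABC75
s_4 = Round(s_3, k_3) = 0xC75035
s_5 = Round(s_4, k_4) = 0x03549F
s_6 = Round(s_5, k_5) = 0x49FE1F

0x49FE1F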